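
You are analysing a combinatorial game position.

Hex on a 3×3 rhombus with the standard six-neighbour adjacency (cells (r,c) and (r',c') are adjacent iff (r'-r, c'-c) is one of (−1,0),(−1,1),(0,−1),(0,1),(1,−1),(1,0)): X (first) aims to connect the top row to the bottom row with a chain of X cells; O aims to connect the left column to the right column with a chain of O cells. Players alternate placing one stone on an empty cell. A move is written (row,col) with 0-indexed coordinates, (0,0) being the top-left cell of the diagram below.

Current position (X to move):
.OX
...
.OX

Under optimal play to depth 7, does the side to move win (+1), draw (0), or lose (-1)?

value(.OX/.../.OX, X) = +1

p1 X@[.OX/.../.OX]: (0,0)[XOX/.../.OX]+1* (1,0)[.OX/X../.OX]+1 (1,1)[.OX/.X./.OX]+1 (1,2)[.OX/..X/.OX]+1 (2,0)[.OX/.../XOX]+1
p2 O@[XOX/.../.OX]: (1,0)[XOX/O../.OX]-1* (1,1)[XOX/.O./.OX]-1 (1,2)[XOX/..O/.OX]-1 (2,0)[XOX/.../OOX]-1
p3 X@[XOX/O../.OX]: (1,1)[XOX/OX./.OX]+1* (1,2)[XOX/O.X/.OX]+1 (2,0)[XOX/O../XOX]+1
p4 O@[XOX/OX./.OX]: (1,2)[XOX/OXO/.OX]-1* (2,0)[XOX/OX./OOX]-1
p5 X@[XOX/OXO/.OX]: (2,0)[XOX/OXO/XOX]+1*
p6 O@[XOX/OXO/XOX] terminal -1; root [.OX/.../.OX] d7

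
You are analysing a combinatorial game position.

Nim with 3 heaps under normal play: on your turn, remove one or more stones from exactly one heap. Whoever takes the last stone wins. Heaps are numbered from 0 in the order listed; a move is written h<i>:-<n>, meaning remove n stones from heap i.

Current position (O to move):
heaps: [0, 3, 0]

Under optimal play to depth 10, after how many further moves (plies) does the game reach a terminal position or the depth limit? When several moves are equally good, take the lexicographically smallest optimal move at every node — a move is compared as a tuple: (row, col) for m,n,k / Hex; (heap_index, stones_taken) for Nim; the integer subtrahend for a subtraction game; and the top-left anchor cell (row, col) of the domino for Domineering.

PV length from [(0,3,0)]: 1 ply

p1 O@[(0,3,0)]: h1:-1[(0,2,0)]-1 h1:-2[(0,1,0)]-1 h1:-3[(0,0,0)]+1*
p2 X@[(0,0,0)] terminal -1; root [(0,3,0)] d10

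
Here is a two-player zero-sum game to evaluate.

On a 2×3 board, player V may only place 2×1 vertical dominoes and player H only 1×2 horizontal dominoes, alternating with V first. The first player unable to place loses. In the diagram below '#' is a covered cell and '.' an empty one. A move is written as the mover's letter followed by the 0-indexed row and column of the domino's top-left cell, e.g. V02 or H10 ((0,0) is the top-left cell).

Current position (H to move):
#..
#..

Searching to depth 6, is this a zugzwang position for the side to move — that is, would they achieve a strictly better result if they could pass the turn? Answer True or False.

zugzwang(#../#.., H) = False

ply 1, H at #../#.. | H01=+1→###/#..*; H11=+1→#../###
ply 2: ###/#.. is terminal -1 (V); from #../#.. depth 6
pass branch (V moves first from the same position):
  | ply 1, V at #../#.. | V01=+1→##./##.*; V02=+1→#.#/#.#
  | ply 2: ##./##. is terminal -1 (H); from #../#.. depth 6
H moving scores +1; H passing scores -1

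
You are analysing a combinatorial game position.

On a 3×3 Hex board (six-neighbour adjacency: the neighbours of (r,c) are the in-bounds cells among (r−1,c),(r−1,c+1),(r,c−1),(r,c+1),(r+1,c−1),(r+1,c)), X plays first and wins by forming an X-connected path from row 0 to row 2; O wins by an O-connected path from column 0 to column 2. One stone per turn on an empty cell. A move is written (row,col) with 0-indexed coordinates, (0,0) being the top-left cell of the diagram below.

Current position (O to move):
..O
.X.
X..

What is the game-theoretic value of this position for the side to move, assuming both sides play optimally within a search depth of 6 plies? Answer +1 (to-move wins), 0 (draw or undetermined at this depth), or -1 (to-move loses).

value(..O/.X./X.., O) = +1

p1 O@[..O/.X./X..]: (0,0)[O.O/.X./X..]-1 (0,1)[.OO/.X./X..]+1* (1,0)[..O/OX./X..]-1 (1,2)[..O/.XO/X..]-1 (2,1)[..O/.X./XO.]-1 (2,2)[..O/.X./X.O]-1
p2 X@[.OO/.X./X..]: (0,0)[XOO/.X./X..]-1* (1,0)[.OO/XX./X..]-1 (1,2)[.OO/.XX/X..]-1 (2,1)[.OO/.X./XX.]-1 (2,2)[.OO/.X./X.X]-1
p3 O@[XOO/.X./X..]: (1,0)[XOO/OX./X..]+1* (1,2)[XOO/.XO/X..]-1 (2,1)[XOO/.X./XO.]-1 (2,2)[XOO/.X./X.O]-1
p4 X@[XOO/OX./X..] terminal -1; root [..O/.X./X..] d6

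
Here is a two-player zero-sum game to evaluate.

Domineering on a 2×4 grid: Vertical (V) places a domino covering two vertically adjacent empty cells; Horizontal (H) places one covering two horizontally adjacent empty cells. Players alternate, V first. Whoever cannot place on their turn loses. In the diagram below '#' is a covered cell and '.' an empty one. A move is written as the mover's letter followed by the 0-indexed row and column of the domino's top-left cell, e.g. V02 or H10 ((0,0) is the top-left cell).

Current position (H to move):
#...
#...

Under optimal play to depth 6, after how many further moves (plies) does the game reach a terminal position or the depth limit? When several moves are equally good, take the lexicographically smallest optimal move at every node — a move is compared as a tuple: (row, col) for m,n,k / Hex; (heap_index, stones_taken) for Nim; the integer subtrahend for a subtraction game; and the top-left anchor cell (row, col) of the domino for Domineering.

[#.../#...] H move#1: H01:+1/###./#...*, H02:+1/#.##/#..., H11:+1/#.../###., H12:+1/#.../#.##
[###./#...] V move#2: V03:-1/####/#..#*
[####/#..#] H move#3: H11:+1/####/####*
[####/####] end (terminal -1, V#4); searched #.../#... to 6

PV length from [#.../#...]: 3 plies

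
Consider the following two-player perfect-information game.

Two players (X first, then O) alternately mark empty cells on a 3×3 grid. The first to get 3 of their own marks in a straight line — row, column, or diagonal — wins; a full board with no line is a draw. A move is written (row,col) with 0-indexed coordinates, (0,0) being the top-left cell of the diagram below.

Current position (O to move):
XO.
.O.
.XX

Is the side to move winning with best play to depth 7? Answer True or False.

ply 1, O at XO./.O./.XX | (0,2)=-1→XOO/.O./.XX; (1,0)=-1→XO./OO./.XX; (1,2)=-1→XO./.OO/.XX; (2,0)=+0→XO./.O./OXX*
ply 2, X at XO./.O./OXX | (0,2)=+0→XOX/.O./OXX*; (1,0)=-1→XO./XO./OXX; (1,2)=-1→XO./.OX/OXX
ply 3, O at XOX/.O./OXX | (1,0)=-1→XOX/OO./OXX; (1,2)=+0→XOX/.OO/OXX*
ply 4, X at XOX/.OO/OXX | (1,0)=+0→XOX/XOO/OXX*
ply 5: XOX/XOO/OXX is terminal +0 (O); from XO./.O./.XX depth 7

O winning at [XO./.O./.XX]: False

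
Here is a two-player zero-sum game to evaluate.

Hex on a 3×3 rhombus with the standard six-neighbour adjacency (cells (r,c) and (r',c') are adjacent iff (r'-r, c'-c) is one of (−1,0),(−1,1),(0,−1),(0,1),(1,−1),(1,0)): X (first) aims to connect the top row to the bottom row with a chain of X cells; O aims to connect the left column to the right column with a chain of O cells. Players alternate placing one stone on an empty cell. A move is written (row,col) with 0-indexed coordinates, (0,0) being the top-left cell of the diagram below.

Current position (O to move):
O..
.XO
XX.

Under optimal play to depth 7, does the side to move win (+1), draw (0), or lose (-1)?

value(O../.XO/XX., O) = -1

[O../.XO/XX.] O move#1: (0,1):-1/OO./.XO/XX.*, (0,2):-1/O.O/.XO/XX., (1,0):-1/O../OXO/XX., (2,2):-1/O../.XO/XXO
[OO./.XO/XX.] X move#2: (0,2):+1/OOX/.XO/XX.*, (1,0):-1/OO./XXO/XX., (2,2):-1/OO./.XO/XXX
[OOX/.XO/XX.] end (terminal -1, O#3); searched O../.XO/XX. to 7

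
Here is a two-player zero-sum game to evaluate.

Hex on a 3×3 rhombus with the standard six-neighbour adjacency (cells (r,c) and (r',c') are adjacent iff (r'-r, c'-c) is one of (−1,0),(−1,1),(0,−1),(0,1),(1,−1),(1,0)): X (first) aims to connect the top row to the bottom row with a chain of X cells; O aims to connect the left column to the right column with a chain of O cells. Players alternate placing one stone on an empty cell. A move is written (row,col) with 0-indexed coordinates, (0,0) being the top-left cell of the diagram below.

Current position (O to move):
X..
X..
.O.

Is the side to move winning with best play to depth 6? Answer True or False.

ply 1, O at X../X../.O. | (0,1)=-1→XO./X../.O.; (0,2)=-1→X.O/X../.O.; (1,1)=-1→X../XO./.O.; (1,2)=-1→X../X.O/.O.; (2,0)=+1→X../X../OO.*; (2,2)=-1→X../X../.OO
ply 2, X at X../X../OO. | (0,1)=-1→XX./X../OO.*; (0,2)=-1→X.X/X../OO.; (1,1)=-1→X../XX./OO.; (1,2)=-1→X../X.X/OO.; (2,2)=-1→X../X../OOX
ply 3, O at XX./X../OO. | (0,2)=+1→XXO/X../OO.*; (1,1)=+1→XX./XO./OO.; (1,2)=+1→XX./X.O/OO.; (2,2)=+1→XX./X../OOO
ply 4, X at XXO/X../OO. | (1,1)=-1→XXO/XX./OO.*; (1,2)=-1→XXO/X.X/OO.; (2,2)=-1→XXO/X../OOX
ply 5, O at XXO/XX./OO. | (1,2)=+1→XXO/XXO/OO.*; (2,2)=+1→XXO/XX./OOO
ply 6: XXO/XXO/OO. is terminal -1 (X); from X../X../.O. depth 6

O winning at [X../X../.O.]: True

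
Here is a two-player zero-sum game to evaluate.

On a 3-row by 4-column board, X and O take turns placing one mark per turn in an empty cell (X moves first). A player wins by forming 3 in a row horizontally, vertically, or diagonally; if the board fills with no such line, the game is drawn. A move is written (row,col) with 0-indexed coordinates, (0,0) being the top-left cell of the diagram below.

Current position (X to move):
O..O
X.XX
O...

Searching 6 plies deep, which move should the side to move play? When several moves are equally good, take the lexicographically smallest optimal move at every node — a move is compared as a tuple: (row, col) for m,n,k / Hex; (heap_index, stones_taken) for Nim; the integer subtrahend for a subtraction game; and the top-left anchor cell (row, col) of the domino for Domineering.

X's best at [O..O/X.XX/O...]: (0,1)

p1 X@[O..O/X.XX/O...]: (0,1)[OX.O/X.XX/O...]+1* (0,2)[O.XO/X.XX/O...]+1 (1,1)[O..O/XXXX/O...]+1 (2,1)[O..O/X.XX/OX..]-1 (2,2)[O..O/X.XX/O.X.]+1 (2,3)[O..O/X.XX/O..X]+1
p2 O@[OX.O/X.XX/O...]: (0,2)[OXOO/X.XX/O...]-1* (1,1)[OX.O/XOXX/O...]-1 (2,1)[OX.O/X.XX/OO..]-1 (2,2)[OX.O/X.XX/O.O.]-1 (2,3)[OX.O/X.XX/O..O]-1
p3 X@[OXOO/X.XX/O...]: (1,1)[OXOO/XXXX/O...]+1* (2,1)[OXOO/X.XX/OX..]-1 (2,2)[OXOO/X.XX/O.X.]-1 (2,3)[OXOO/X.XX/O..X]+1
p4 O@[OXOO/XXXX/O...] terminal -1; root [O..O/X.XX/O...] d6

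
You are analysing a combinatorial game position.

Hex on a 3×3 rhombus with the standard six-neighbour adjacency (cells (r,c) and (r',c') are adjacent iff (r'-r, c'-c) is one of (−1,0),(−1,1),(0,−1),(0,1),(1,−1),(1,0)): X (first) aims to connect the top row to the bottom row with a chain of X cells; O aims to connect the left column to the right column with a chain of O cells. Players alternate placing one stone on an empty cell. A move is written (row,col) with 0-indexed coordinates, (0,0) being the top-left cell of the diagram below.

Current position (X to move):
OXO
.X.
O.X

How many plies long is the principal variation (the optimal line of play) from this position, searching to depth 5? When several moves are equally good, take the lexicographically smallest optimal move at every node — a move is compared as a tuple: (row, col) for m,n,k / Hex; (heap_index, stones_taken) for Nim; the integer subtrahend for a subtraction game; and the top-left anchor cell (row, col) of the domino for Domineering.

PV length from [OXO/.X./O.X]: 3 plies

p1 X@[OXO/.X./O.X]: (1,0)[OXO/XX./O.X]+1* (1,2)[OXO/.XX/O.X]+1 (2,1)[OXO/.X./OXX]+1
p2 O@[OXO/XX./O.X]: (1,2)[OXO/XXO/O.X]-1* (2,1)[OXO/XX./OOX]-1
p3 X@[OXO/XXO/O.X]: (2,1)[OXO/XXO/OXX]+1*
p4 O@[OXO/XXO/OXX] terminal -1; root [OXO/.X./O.X] d5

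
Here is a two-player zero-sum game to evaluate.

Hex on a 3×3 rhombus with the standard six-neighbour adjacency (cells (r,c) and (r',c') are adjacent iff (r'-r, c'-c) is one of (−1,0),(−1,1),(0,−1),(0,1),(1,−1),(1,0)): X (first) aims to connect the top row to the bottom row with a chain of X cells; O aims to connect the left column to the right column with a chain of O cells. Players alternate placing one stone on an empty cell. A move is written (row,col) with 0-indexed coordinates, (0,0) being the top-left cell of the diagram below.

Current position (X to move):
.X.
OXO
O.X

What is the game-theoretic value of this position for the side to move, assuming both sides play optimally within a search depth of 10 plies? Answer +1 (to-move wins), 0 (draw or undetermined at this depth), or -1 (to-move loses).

[.X./OXO/O.X] X move#1: (0,0):-1/XX./OXO/O.X, (0,2):-1/.XX/OXO/O.X, (2,1):+1/.X./OXO/OXX*
[.X./OXO/OXX] end (terminal -1, O#2); searched .X./OXO/O.X to 10

value(.X./OXO/O.X, X) = +1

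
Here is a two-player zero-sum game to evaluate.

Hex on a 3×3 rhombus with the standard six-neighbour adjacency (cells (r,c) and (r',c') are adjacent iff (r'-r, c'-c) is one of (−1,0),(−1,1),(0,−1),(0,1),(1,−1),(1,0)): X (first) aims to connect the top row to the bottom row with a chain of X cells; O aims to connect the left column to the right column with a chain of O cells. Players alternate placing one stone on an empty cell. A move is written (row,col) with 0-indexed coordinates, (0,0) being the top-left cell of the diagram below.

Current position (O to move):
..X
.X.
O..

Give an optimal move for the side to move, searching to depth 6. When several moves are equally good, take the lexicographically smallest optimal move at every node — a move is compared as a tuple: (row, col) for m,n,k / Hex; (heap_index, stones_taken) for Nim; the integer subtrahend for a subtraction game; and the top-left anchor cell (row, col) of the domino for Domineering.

ply 1, O at ..X/.X./O.. | (0,0)=-1→O.X/.X./O..; (0,1)=-1→.OX/.X./O..; (1,0)=-1→..X/OX./O..; (1,2)=-1→..X/.XO/O..; (2,1)=+1→..X/.X./OO.*; (2,2)=-1→..X/.X./O.O
ply 2, X at ..X/.X./OO. | (0,0)=-1→X.X/.X./OO.*; (0,1)=-1→.XX/.X./OO.; (1,0)=-1→..X/XX./OO.; (1,2)=-1→..X/.XX/OO.; (2,2)=-1→..X/.X./OOX
ply 3, O at X.X/.X./OO. | (0,1)=+1→XOX/.X./OO.*; (1,0)=+1→X.X/OX./OO.; (1,2)=+1→X.X/.XO/OO.; (2,2)=+1→X.X/.X./OOO
ply 4, X at XOX/.X./OO. | (1,0)=-1→XOX/XX./OO.*; (1,2)=-1→XOX/.XX/OO.; (2,2)=-1→XOX/.X./OOX
ply 5, O at XOX/XX./OO. | (1,2)=+1→XOX/XXO/OO.*; (2,2)=+1→XOX/XX./OOO
ply 6: XOX/XXO/OO. is terminal -1 (X); from ..X/.X./O.. depth 6

O's best at [..X/.X./O..]: (2,1)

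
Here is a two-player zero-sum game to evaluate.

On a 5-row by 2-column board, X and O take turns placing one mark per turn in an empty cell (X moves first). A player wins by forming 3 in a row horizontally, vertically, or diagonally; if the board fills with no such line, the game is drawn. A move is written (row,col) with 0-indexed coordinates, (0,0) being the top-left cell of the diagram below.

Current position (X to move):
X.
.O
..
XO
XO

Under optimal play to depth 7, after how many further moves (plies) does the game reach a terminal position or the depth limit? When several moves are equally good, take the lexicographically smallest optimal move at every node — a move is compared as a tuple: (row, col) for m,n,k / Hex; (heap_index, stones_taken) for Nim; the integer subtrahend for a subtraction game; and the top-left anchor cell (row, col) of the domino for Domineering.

p1 X@[X./.O/../XO/XO]: (0,1)[XX/.O/../XO/XO]-1 (1,0)[X./XO/../XO/XO]-1 (2,0)[X./.O/X./XO/XO]+1* (2,1)[X./.O/.X/XO/XO]+0
p2 O@[X./.O/X./XO/XO] terminal -1; root [X./.O/../XO/XO] d7

PV length from [X./.O/../XO/XO]: 1 ply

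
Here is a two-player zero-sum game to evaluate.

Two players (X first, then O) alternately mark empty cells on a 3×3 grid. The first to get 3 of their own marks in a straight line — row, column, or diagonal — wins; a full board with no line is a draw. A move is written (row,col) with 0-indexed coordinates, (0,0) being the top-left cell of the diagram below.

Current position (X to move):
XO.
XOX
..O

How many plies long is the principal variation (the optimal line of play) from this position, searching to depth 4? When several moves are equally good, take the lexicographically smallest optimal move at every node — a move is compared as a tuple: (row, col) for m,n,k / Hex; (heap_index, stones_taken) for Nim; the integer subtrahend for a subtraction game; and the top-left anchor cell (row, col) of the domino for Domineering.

PV length from [XO./XOX/..O]: 1 ply

p1 X@[XO./XOX/..O]: (0,2)[XOX/XOX/..O]-1 (2,0)[XO./XOX/X.O]+1* (2,1)[XO./XOX/.XO]+0
p2 O@[XO./XOX/X.O] terminal -1; root [XO./XOX/..O] d4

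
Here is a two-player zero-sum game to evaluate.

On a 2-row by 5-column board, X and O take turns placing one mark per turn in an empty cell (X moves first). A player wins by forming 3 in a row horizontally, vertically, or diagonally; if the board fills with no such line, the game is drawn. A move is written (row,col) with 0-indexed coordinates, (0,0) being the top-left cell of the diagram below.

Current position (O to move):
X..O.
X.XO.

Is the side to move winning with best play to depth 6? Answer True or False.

[X..O./X.XO.] O move#1: (0,1):-1/XO.O./X.XO., (0,2):-1/X.OO./X.XO., (0,4):-1/X..OO/X.XO., (1,1):+0/X..O./XOXO.*, (1,4):-1/X..O./X.XOO
[X..O./XOXO.] X move#2: (0,1):+0/XX.O./XOXO.*, (0,2):+0/X.XO./XOXO., (0,4):+0/X..OX/XOXO., (1,4):-1/X..O./XOXOX
[XX.O./XOXO.] O move#3: (0,2):+0/XXOO./XOXO.*, (0,4):-1/XX.OO/XOXO., (1,4):-1/XX.O./XOXOO
[XXOO./XOXO.] X move#4: (0,4):+0/XXOOX/XOXO.*, (1,4):-1/XXOO./XOXOX
[XXOOX/XOXO.] O move#5: (1,4):+0/XXOOX/XOXOO*
[XXOOX/XOXOO] end (terminal +0, X#6); searched X..O./X.XO. to 6

O winning at [X..O./X.XO.]: False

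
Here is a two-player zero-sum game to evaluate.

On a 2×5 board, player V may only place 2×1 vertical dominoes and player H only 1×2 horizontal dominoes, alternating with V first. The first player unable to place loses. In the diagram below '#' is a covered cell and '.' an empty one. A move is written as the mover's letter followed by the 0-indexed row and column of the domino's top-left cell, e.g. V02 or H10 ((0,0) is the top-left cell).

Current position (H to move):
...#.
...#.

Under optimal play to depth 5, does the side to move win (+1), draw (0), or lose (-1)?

p1 H@[...#./...#.]: H00[##.#./...#.]-1* H01[.###./...#.]-1 H10[...#./##.#.]-1 H11[...#./.###.]-1
p2 V@[##.#./...#.]: V02[####./..##.]+1* V04[##.##/...##]-1
p3 H@[####./..##.]: H10[####./####.]-1*
p4 V@[####./####.]: V04[#####/#####]+1*
p5 H@[#####/#####] terminal -1; root [...#./...#.] d5

value(...#./...#., H) = -1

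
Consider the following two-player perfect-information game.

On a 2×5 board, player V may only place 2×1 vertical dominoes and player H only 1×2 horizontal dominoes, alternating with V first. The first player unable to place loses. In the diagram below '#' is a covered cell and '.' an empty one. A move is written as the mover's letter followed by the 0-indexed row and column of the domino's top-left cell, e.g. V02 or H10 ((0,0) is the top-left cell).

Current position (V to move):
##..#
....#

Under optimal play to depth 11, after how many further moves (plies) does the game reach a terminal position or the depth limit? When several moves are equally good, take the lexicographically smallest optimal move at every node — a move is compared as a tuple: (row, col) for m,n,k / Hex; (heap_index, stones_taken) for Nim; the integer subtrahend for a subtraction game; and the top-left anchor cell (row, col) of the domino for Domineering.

ply 1, V at ##..#/....# | V02=+1→###.#/..#.#*; V03=-1→##.##/...##
ply 2, H at ###.#/..#.# | H10=-1→###.#/###.#*
ply 3, V at ###.#/###.# | V03=+1→#####/#####*
ply 4: #####/##### is terminal -1 (H); from ##..#/....# depth 11

PV length from [##..#/....#]: 3 plies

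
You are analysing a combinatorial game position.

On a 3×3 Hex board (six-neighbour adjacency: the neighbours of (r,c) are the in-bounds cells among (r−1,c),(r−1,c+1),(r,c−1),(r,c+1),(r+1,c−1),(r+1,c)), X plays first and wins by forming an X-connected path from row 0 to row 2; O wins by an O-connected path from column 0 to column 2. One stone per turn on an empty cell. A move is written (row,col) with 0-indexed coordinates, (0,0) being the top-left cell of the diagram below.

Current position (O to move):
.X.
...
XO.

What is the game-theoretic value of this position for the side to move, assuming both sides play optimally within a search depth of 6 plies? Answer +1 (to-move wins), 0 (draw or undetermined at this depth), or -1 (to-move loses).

value(.X./.../XO., O) = -1

p1 O@[.X./.../XO.]: (0,0)[OX./.../XO.]-1* (0,2)[.XO/.../XO.]-1 (1,0)[.X./O../XO.]-1 (1,1)[.X./.O./XO.]-1 (1,2)[.X./..O/XO.]-1 (2,2)[.X./.../XOO]-1
p2 X@[OX./.../XO.]: (0,2)[OXX/.../XO.]+1* (1,0)[OX./X../XO.]+1 (1,1)[OX./.X./XO.]+1 (1,2)[OX./..X/XO.]+1 (2,2)[OX./.../XOX]+1
p3 O@[OXX/.../XO.]: (1,0)[OXX/O../XO.]-1* (1,1)[OXX/.O./XO.]-1 (1,2)[OXX/..O/XO.]-1 (2,2)[OXX/.../XOO]-1
p4 X@[OXX/O../XO.]: (1,1)[OXX/OX./XO.]+1* (1,2)[OXX/O.X/XO.]+1 (2,2)[OXX/O../XOX]+1
p5 O@[OXX/OX./XO.] terminal -1; root [.X./.../XO.] d6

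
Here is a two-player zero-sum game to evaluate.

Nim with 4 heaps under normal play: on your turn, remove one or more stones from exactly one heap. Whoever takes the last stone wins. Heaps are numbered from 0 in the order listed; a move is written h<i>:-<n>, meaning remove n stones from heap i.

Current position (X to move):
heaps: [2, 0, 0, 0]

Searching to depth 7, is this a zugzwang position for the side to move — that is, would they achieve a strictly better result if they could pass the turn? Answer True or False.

[(2,0,0,0)] X move#1: h0:-1:-1/(1,0,0,0), h0:-2:+1/(0,0,0,0)*
[(0,0,0,0)] end (terminal -1, O#2); searched (2,0,0,0) to 7
if X skipped the turn, O would face:
~ [(2,0,0,0)] O move#1: h0:-1:-1/(1,0,0,0), h0:-2:+1/(0,0,0,0)*
~ [(0,0,0,0)] end (terminal -1, X#2); searched (2,0,0,0) to 7
compare (X): move=+1 vs pass=-1

zugzwang((2,0,0,0), X) = False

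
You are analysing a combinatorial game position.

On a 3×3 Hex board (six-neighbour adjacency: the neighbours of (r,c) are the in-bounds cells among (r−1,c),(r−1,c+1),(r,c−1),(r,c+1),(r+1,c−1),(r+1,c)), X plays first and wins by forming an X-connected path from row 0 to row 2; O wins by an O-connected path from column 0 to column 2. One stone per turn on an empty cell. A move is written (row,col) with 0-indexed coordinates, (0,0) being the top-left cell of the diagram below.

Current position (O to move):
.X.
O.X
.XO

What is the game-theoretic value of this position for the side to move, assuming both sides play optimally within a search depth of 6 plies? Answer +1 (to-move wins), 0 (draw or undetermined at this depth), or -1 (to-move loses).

value(.X./O.X/.XO, O) = -1

[.X./O.X/.XO] O move#1: (0,0):-1/OX./O.X/.XO*, (0,2):-1/.XO/O.X/.XO, (1,1):-1/.X./OOX/.XO, (2,0):-1/.X./O.X/OXO
[OX./O.X/.XO] X move#2: (0,2):+1/OXX/O.X/.XO*, (1,1):+1/OX./OXX/.XO, (2,0):+1/OX./O.X/XXO
[OXX/O.X/.XO] end (terminal -1, O#3); searched .X./O.X/.XO to 6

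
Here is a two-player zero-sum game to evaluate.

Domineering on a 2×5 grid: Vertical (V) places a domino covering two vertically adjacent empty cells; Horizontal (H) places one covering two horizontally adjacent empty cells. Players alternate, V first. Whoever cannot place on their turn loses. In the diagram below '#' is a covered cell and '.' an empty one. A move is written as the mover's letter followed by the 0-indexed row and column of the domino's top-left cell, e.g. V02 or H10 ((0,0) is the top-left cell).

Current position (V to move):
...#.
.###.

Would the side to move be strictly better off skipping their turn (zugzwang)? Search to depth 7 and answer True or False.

p1 V@[...#./.###.]: V00[#..#./####.]+1* V04[...##/.####]-1
p2 H@[#..#./####.]: H01[####./####.]-1*
p3 V@[####./####.]: V04[#####/#####]+1*
p4 H@[#####/#####] terminal -1; root [...#./.###.] d7
pass branch (H moves first from the same position):
  | p1 H@[...#./.###.]: H00[##.#./.###.]-1* H01[.###./.###.]-1
  | p2 V@[##.#./.###.]: V04[##.##/.####]+1*
  | p3 H@[##.##/.####] terminal -1; root [...#./.###.] d7
V moving scores +1; V passing scores +1

zugzwang(...#./.###., V) = False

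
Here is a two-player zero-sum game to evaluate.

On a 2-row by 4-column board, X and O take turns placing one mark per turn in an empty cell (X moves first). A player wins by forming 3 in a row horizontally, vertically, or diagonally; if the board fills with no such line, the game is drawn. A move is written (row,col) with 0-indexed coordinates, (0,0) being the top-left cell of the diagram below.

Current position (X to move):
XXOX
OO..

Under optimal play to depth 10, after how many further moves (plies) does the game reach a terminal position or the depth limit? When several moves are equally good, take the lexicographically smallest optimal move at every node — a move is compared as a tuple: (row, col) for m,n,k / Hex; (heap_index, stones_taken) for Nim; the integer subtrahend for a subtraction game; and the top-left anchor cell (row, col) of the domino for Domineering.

[XXOX/OO..] X move#1: (1,2):+0/XXOX/OOX.*, (1,3):-1/XXOX/OO.X
[XXOX/OOX.] O move#2: (1,3):+0/XXOX/OOXO*
[XXOX/OOXO] end (terminal +0, X#3); searched XXOX/OO.. to 10

PV length from [XXOX/OO..]: 2 plies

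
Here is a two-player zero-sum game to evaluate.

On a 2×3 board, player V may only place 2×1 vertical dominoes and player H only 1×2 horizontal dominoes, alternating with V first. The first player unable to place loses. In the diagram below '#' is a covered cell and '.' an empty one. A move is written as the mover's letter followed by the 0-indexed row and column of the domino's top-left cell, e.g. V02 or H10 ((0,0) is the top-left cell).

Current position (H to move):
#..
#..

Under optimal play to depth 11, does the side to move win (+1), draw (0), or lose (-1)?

value(#../#.., H) = +1

ply 1, H at #../#.. | H01=+1→###/#..*; H11=+1→#../###
ply 2: ###/#.. is terminal -1 (V); from #../#.. depth 11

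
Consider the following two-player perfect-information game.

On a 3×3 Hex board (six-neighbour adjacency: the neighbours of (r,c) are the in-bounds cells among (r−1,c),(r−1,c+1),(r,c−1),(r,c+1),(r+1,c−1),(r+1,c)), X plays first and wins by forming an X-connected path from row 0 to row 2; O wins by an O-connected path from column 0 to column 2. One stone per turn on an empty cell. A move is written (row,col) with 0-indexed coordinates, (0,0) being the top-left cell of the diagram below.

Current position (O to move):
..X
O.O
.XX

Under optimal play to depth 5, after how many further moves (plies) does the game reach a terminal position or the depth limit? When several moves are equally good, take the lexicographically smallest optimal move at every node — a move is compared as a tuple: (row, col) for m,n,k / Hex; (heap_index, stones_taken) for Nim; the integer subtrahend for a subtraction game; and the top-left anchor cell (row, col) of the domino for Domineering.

p1 O@[..X/O.O/.XX]: (0,0)[O.X/O.O/.XX]-1 (0,1)[.OX/O.O/.XX]-1 (1,1)[..X/OOO/.XX]+1* (2,0)[..X/O.O/OXX]-1
p2 X@[..X/OOO/.XX] terminal -1; root [..X/O.O/.XX] d5

PV length from [..X/O.O/.XX]: 1 ply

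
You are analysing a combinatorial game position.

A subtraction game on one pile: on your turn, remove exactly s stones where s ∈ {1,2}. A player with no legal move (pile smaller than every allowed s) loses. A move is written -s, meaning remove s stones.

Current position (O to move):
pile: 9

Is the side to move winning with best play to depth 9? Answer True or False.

[9] O move#1: -1:-1/8*, -2:-1/7
[8] X move#2: -1:-1/7, -2:+1/6*
[6] O move#3: -1:-1/5*, -2:-1/4
[5] X move#4: -1:-1/4, -2:+1/3*
[3] O move#5: -1:-1/2*, -2:-1/1
[2] X move#6: -1:-1/1, -2:+1/0*
[0] end (terminal -1, O#7); searched 9 to 9

O winning at [9]: False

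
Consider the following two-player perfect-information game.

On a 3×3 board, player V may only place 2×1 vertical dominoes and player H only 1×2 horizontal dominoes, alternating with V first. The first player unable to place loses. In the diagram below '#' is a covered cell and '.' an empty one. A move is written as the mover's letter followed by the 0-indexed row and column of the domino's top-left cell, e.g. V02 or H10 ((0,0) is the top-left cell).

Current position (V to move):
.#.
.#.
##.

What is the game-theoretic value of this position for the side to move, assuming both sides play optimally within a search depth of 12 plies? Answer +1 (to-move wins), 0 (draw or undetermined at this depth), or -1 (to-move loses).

ply 1, V at .#./.#./##. | V00=+1→##./##./##.*; V02=+1→.##/.##/##.; V12=+1→.#./.##/###
ply 2: ##./##./##. is terminal -1 (H); from .#./.#./##. depth 12

value(.#./.#./##., V) = +1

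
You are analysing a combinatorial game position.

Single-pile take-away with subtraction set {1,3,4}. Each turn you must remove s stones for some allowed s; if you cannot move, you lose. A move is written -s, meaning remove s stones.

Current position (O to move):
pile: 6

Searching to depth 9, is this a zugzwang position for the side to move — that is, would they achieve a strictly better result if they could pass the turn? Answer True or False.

[6] O move#1: -1:-1/5, -3:-1/3, -4:+1/2*
[2] X move#2: -1:-1/1*
[1] O move#3: -1:+1/0*
[0] end (terminal -1, X#4); searched 6 to 9
suppose O passes — search the same position with X to move:
pass> [6] X move#1: -1:-1/5, -3:-1/3, -4:+1/2*
pass> [2] O move#2: -1:-1/1*
pass> [1] X move#3: -1:+1/0*
pass> [0] end (terminal -1, O#4); searched 6 to 9
for O: play +1, pass -1

zugzwang(6, O) = False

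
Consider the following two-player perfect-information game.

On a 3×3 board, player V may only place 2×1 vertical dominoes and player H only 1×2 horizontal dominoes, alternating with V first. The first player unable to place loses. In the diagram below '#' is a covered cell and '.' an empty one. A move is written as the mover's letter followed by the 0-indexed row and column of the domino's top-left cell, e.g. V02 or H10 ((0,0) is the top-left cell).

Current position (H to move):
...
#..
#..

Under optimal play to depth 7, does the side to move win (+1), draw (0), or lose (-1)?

ply 1, H at .../#../#.. | H00=-1→##./#../#..; H01=-1→.##/#../#..; H11=+1→.../###/#..*; H21=-1→.../#../###
ply 2: .../###/#.. is terminal -1 (V); from .../#../#.. depth 7

value(.../#../#.., H) = +1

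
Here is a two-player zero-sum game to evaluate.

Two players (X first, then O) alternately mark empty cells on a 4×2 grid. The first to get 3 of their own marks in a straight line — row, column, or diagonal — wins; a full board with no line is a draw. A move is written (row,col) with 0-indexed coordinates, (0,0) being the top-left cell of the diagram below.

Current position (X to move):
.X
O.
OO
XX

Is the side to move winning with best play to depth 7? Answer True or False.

[.X/O./OO/XX] X move#1: (0,0):+0/XX/O./OO/XX*, (1,1):-1/.X/OX/OO/XX
[XX/O./OO/XX] O move#2: (1,1):+0/XX/OO/OO/XX*
[XX/OO/OO/XX] end (terminal +0, X#3); searched .X/O./OO/XX to 7

X winning at [.X/O./OO/XX]: False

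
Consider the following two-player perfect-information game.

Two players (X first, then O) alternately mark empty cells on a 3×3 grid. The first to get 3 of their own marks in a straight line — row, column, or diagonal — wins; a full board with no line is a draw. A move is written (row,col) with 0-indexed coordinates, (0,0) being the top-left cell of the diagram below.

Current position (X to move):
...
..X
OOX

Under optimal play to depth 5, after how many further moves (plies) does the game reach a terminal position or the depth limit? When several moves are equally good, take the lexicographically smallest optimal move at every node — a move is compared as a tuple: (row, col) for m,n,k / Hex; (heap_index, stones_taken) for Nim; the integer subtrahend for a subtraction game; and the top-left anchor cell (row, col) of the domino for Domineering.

PV length from [.../..X/OOX]: 3 plies

p1 X@[.../..X/OOX]: (0,0)[X../..X/OOX]+1* (0,1)[.X./..X/OOX]+1 (0,2)[..X/..X/OOX]+1 (1,0)[.../X.X/OOX]+1 (1,1)[.../.XX/OOX]+1
p2 O@[X../..X/OOX]: (0,1)[XO./..X/OOX]-1* (0,2)[X.O/..X/OOX]-1 (1,0)[X../O.X/OOX]-1 (1,1)[X../.OX/OOX]-1
p3 X@[XO./..X/OOX]: (0,2)[XOX/..X/OOX]+1* (1,0)[XO./X.X/OOX]-1 (1,1)[XO./.XX/OOX]+1
p4 O@[XOX/..X/OOX] terminal -1; root [.../..X/OOX] d5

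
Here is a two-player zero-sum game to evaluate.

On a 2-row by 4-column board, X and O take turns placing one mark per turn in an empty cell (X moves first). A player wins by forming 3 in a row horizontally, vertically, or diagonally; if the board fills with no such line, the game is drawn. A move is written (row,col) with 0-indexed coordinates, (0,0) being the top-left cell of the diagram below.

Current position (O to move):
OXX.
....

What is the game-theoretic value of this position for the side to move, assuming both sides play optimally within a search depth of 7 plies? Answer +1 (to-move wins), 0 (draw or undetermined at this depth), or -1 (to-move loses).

value(OXX./...., O) = 0

ply 1, O at OXX./.... | (0,3)=+0→OXXO/....*; (1,0)=-1→OXX./O...; (1,1)=-1→OXX./.O..; (1,2)=-1→OXX./..O.; (1,3)=-1→OXX./...O
ply 2, X at OXXO/.... | (1,0)=+0→OXXO/X...*; (1,1)=+0→OXXO/.X..; (1,2)=+0→OXXO/..X.; (1,3)=+0→OXXO/...X
ply 3, O at OXXO/X... | (1,1)=+0→OXXO/XO..*; (1,2)=+0→OXXO/X.O.; (1,3)=+0→OXXO/X..O
ply 4, X at OXXO/XO.. | (1,2)=+0→OXXO/XOX.*; (1,3)=+0→OXXO/XO.X
ply 5, O at OXXO/XOX. | (1,3)=+0→OXXO/XOXO*
ply 6: OXXO/XOXO is terminal +0 (X); from OXX./.... depth 7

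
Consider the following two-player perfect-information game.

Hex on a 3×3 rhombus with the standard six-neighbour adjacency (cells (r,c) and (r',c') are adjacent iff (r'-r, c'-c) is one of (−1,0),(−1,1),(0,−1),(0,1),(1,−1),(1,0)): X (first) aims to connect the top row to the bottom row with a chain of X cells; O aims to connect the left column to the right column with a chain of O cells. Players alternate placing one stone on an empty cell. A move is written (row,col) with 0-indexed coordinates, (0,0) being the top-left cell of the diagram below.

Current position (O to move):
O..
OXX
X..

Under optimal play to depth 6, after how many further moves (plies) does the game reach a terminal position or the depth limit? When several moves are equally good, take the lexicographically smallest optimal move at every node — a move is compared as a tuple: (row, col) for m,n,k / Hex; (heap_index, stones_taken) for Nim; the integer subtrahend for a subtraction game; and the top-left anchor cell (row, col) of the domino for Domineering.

PV length from [O../OXX/X..]: 2 plies

p1 O@[O../OXX/X..]: (0,1)[OO./OXX/X..]-1* (0,2)[O.O/OXX/X..]-1 (2,1)[O../OXX/XO.]-1 (2,2)[O../OXX/X.O]-1
p2 X@[OO./OXX/X..]: (0,2)[OOX/OXX/X..]+1* (2,1)[OO./OXX/XX.]-1 (2,2)[OO./OXX/X.X]-1
p3 O@[OOX/OXX/X..] terminal -1; root [O../OXX/X..] d6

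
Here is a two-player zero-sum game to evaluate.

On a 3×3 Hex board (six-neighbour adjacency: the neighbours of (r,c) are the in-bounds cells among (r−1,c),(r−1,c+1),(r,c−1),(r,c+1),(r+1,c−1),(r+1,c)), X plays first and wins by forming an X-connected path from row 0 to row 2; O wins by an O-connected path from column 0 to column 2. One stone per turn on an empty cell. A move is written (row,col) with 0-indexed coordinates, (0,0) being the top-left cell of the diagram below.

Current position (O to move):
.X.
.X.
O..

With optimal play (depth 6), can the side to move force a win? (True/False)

O winning at [.X./.X./O..]: True

ply 1, O at .X./.X./O.. | (0,0)=-1→OX./.X./O..; (0,2)=-1→.XO/.X./O..; (1,0)=-1→.X./OX./O..; (1,2)=-1→.X./.XO/O..; (2,1)=+1→.X./.X./OO.*; (2,2)=-1→.X./.X./O.O
ply 2, X at .X./.X./OO. | (0,0)=-1→XX./.X./OO.*; (0,2)=-1→.XX/.X./OO.; (1,0)=-1→.X./XX./OO.; (1,2)=-1→.X./.XX/OO.; (2,2)=-1→.X./.X./OOX
ply 3, O at XX./.X./OO. | (0,2)=+1→XXO/.X./OO.*; (1,0)=+1→XX./OX./OO.; (1,2)=+1→XX./.XO/OO.; (2,2)=+1→XX./.X./OOO
ply 4, X at XXO/.X./OO. | (1,0)=-1→XXO/XX./OO.*; (1,2)=-1→XXO/.XX/OO.; (2,2)=-1→XXO/.X./OOX
ply 5, O at XXO/XX./OO. | (1,2)=+1→XXO/XXO/OO.*; (2,2)=+1→XXO/XX./OOO
ply 6: XXO/XXO/OO. is terminal -1 (X); from .X./.X./O.. depth 6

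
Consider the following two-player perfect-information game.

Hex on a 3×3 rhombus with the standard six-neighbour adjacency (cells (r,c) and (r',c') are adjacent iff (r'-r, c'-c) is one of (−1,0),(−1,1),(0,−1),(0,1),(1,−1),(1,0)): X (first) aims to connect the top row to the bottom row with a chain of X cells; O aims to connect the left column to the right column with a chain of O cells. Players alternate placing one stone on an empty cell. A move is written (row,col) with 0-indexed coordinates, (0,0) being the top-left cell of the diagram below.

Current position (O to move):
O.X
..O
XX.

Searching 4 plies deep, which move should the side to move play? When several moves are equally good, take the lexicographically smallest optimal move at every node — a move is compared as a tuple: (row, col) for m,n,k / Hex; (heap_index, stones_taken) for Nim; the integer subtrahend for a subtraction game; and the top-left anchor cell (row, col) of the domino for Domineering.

O's best at [O.X/..O/XX.]: (1,1)

p1 O@[O.X/..O/XX.]: (0,1)[OOX/..O/XX.]-1 (1,0)[O.X/O.O/XX.]-1 (1,1)[O.X/.OO/XX.]+1* (2,2)[O.X/..O/XXO]-1
p2 X@[O.X/.OO/XX.]: (0,1)[OXX/.OO/XX.]-1* (1,0)[O.X/XOO/XX.]-1 (2,2)[O.X/.OO/XXX]-1
p3 O@[OXX/.OO/XX.]: (1,0)[OXX/OOO/XX.]+1* (2,2)[OXX/.OO/XXO]-1
p4 X@[OXX/OOO/XX.] terminal -1; root [O.X/..O/XX.] d4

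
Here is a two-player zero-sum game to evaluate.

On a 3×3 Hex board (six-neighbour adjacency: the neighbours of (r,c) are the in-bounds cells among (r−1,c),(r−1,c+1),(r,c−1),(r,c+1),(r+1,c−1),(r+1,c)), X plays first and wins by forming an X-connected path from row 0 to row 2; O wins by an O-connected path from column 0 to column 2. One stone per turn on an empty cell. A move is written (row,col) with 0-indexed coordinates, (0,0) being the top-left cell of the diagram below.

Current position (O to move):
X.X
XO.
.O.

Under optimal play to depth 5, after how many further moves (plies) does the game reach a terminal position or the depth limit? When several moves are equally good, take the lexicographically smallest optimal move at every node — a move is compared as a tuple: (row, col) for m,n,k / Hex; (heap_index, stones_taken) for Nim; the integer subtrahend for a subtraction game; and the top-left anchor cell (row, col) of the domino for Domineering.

PV length from [X.X/XO./.O.]: 3 plies

[X.X/XO./.O.] O move#1: (0,1):-1/XOX/XO./.O., (1,2):-1/X.X/XOO/.O., (2,0):+1/X.X/XO./OO.*, (2,2):-1/X.X/XO./.OO
[X.X/XO./OO.] X move#2: (0,1):-1/XXX/XO./OO.*, (1,2):-1/X.X/XOX/OO., (2,2):-1/X.X/XO./OOX
[XXX/XO./OO.] O move#3: (1,2):+1/XXX/XOO/OO.*, (2,2):+1/XXX/XO./OOO
[XXX/XOO/OO.] end (terminal -1, X#4); searched X.X/XO./.O. to 5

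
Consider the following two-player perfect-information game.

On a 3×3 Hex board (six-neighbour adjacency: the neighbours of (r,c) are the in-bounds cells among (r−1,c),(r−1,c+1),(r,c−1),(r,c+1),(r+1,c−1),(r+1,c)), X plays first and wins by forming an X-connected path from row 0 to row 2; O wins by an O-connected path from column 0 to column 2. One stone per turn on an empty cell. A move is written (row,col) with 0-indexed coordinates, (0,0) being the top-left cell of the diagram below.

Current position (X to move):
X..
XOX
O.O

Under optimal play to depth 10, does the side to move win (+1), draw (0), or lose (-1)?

value(X../XOX/O.O, X) = -1

[X../XOX/O.O] X move#1: (0,1):-1/XX./XOX/O.O*, (0,2):-1/X.X/XOX/O.O, (2,1):-1/X../XOX/OXO
[XX./XOX/O.O] O move#2: (0,2):+1/XXO/XOX/O.O*, (2,1):+1/XX./XOX/OOO
[XXO/XOX/O.O] end (terminal -1, X#3); searched X../XOX/O.O to 10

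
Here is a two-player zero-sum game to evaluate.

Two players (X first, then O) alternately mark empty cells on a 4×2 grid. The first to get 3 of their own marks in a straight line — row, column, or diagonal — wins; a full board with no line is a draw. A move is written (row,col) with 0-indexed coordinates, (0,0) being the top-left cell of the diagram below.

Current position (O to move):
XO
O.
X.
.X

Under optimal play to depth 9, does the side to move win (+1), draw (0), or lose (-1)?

p1 O@[XO/O./X./.X]: (1,1)[XO/OO/X./.X]+0* (2,1)[XO/O./XO/.X]+0 (3,0)[XO/O./X./OX]+0
p2 X@[XO/OO/X./.X]: (2,1)[XO/OO/XX/.X]+0* (3,0)[XO/OO/X./XX]-1
p3 O@[XO/OO/XX/.X]: (3,0)[XO/OO/XX/OX]+0*
p4 X@[XO/OO/XX/OX] terminal +0; root [XO/O./X./.X] d9

value(XO/O./X./.X, O) = 0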